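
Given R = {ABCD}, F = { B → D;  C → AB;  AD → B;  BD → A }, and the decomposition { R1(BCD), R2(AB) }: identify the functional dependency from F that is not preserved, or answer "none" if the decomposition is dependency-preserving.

Check AD → B: no single fragment contains all of {ABD}, and the restricted closure of {AD} across the fragments never reaches {B}.
B → D is preserved.
C → AB is preserved.
BD → A is preserved.

AD → B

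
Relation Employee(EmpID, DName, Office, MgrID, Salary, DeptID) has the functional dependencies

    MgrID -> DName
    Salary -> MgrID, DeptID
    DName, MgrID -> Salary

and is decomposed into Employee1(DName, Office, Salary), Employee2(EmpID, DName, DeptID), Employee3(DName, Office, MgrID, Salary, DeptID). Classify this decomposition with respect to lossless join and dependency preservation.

lossy but dependency-preserving

Lossless test (chase): Rows 1 and 3 agree on Salary; apply Salary→MgrID, DeptID and equate their MgrID, DeptID entries. No row becomes fully distinguished — the join is lossy.
Dependency preservation: every FD's attributes lie within a single fragment, so each can be enforced locally — preserved.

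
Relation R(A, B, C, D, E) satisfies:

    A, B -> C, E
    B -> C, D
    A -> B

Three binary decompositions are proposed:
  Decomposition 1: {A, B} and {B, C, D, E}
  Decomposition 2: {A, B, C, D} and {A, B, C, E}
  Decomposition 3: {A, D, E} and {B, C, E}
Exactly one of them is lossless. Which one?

Decomposition 1: common = {B}, closure = {B, C, D} → lossy.
Decomposition 2: common = {A, B, C}, closure = {A, B, C, D, E} → lossless.
Decomposition 3: common = {E}, closure = {E} → lossy.

Decomposition 2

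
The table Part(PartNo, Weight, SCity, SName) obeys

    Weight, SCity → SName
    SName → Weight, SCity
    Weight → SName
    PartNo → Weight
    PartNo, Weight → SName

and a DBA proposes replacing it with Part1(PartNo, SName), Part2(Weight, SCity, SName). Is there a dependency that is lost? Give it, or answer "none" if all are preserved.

none

Weight, SCity → SName lies within Part2.
SName → Weight, SCity lies within Part2.
Weight → SName lies within Part2.
PartNo → Weight: restricted closure across fragments reaches Weight.
PartNo, Weight → SName: restricted closure across fragments reaches SName.
Every dependency is enforceable on the fragments, so the decomposition is dependency-preserving.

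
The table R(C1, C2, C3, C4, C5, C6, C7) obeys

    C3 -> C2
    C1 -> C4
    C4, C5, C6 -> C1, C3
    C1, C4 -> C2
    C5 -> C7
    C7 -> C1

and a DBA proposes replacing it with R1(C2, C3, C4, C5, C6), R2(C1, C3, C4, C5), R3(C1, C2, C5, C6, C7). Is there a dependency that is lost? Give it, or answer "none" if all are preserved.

C3 → C2 lies within R1.
C1 → C4 lies within R2.
C4, C5, C6 → C1, C3: restricted closure across fragments reaches C1, C3.
C1, C4 → C2: restricted closure across fragments reaches C2.
C5 → C7 lies within R3.
C7 → C1 lies within R3.
Every dependency is enforceable on the fragments, so the decomposition is dependency-preserving.

none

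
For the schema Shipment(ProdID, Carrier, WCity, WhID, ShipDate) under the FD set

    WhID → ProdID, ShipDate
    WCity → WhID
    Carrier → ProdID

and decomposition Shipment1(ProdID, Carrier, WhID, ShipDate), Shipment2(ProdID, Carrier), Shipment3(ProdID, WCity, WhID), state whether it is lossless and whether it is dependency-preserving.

Lossless test (chase): Rows 1 and 3 agree on WhID; apply WhID→ProdID, ShipDate and equate their ProdID, ShipDate entries. No row becomes fully distinguished — the join is lossy.
Dependency preservation: every FD's attributes lie within a single fragment, so each can be enforced locally — preserved.

lossy but dependency-preserving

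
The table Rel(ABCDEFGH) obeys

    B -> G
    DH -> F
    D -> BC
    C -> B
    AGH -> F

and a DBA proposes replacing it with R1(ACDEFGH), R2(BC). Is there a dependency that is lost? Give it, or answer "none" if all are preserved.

B -> G

Check B → G: no single fragment contains all of {BG}, and the restricted closure of {B} across the fragments never reaches {G}.
DH → F is preserved.
D → BC is preserved.
C → B is preserved.
AGH → F is preserved.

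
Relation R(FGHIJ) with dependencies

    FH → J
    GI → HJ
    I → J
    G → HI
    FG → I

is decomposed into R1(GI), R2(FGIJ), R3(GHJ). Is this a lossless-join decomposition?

Yes

Chase test. Columns are FGHIJ; row i has aⱼ where attribute j ∈ Ri, else bᵢⱼ.
Initial tableau (one row per fragment):
  row 1: b11 a2 b13 a4 b15
  row 2: a1 a2 b23 a4 a5
  row 3: b31 a2 a3 b34 a5
Rows 1 and 2 agree on GI; apply GI→HJ and equate their HJ entries.
Rows 1 and 3 agree on G; apply G→HI and equate their HI entries.
Row 2 is now all distinguished symbols — the join is lossless.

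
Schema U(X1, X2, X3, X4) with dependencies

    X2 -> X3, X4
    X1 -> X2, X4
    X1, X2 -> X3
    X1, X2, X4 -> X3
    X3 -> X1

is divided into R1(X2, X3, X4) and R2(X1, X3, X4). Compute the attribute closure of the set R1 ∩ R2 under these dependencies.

X1, X2, X3, X4

R1 ∩ R2 = {X3, X4}.
X3 → X1 applies, adding X1
X1 → X2, X4 applies, adding X2
Closure: {X1, X2, X3, X4}.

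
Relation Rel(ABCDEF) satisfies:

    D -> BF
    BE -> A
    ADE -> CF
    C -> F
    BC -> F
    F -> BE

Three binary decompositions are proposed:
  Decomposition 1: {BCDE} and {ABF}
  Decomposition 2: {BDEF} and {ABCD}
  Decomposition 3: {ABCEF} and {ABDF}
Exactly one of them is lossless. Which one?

Decomposition 1: common = {B}, closure = {B} → lossy.
Decomposition 2: common = {BD}, closure = {ABCDEF} → lossless.
Decomposition 3: common = {ABF}, closure = {ABEF} → lossy.

Decomposition 2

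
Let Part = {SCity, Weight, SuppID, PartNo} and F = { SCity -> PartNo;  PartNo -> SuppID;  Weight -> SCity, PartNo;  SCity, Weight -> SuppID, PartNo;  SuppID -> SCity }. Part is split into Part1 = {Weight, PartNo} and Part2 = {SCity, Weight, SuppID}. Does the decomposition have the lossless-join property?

Common attributes: Part1 ∩ Part2 = {Weight}.
Closure of {Weight}: Weight → SCity, PartNo applies, adding SCity, PartNo; SCity, Weight → SuppID, PartNo applies, adding SuppID. So (Weight)⁺ = {SCity, Weight, SuppID, PartNo}.
This closure contains every attribute of Part1, so Part1 ∩ Part2 → Part1. The join is lossless.

Yes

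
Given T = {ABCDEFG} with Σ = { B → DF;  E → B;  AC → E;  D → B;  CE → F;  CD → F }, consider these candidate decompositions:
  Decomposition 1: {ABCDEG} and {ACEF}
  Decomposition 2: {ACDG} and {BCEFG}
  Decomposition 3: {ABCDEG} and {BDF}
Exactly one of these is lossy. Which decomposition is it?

Decomposition 1: common = {ACE}, closure = {ABCDEF} → lossless.
Decomposition 2: common = {CG}, closure = {CG} → lossy.
Decomposition 3: common = {BD}, closure = {BDF} → lossless.

Decomposition 2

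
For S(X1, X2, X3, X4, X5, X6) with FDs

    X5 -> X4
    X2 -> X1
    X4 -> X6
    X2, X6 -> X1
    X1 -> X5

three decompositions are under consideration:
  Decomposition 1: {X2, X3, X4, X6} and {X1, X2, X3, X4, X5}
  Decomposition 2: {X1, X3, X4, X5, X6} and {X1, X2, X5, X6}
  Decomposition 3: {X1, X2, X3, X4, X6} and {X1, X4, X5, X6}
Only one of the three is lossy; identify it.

Decomposition 1: common = {X2, X3, X4}, closure = {X1, X2, X3, X4, X5, X6} → lossless.
Decomposition 2: common = {X1, X5, X6}, closure = {X1, X4, X5, X6} → lossy.
Decomposition 3: common = {X1, X4, X6}, closure = {X1, X4, X5, X6} → lossless.

Decomposition 2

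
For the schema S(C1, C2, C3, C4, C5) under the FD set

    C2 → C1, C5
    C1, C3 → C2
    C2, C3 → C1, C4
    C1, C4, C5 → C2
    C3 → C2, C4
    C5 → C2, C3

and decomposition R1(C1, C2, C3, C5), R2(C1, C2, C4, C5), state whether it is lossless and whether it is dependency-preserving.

Lossless test: (C1, C2, C5)⁺ = {C1, C2, C3, C4, C5}, which contains all of one fragment — lossless.
Dependency preservation: C2, C3 → C1, C4; C3 → C2, C4 are not contained in any single fragment, but the restricted closure of each left-hand side across the fragments still reaches the right-hand side; the remaining FDs each lie inside some fragment. All dependencies are preserved.

lossless and dependency-preserving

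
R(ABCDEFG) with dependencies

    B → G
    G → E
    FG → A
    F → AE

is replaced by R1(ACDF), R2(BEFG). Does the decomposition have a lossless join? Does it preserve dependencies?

lossy but dependency-preserving

Lossless test: (F)⁺ = {AEF}, which is a superkey of neither fragment — lossy.
Dependency preservation: FG → A; F → AE are not contained in any single fragment, but the restricted closure of each left-hand side across the fragments still reaches the right-hand side; the remaining FDs each lie inside some fragment. All dependencies are preserved.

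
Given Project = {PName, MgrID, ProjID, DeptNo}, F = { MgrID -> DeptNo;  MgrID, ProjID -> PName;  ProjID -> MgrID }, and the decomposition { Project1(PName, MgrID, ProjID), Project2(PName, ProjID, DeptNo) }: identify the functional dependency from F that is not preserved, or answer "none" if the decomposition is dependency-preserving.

Check MgrID → DeptNo: no single fragment contains all of {MgrID, DeptNo}, and the restricted closure of {MgrID} across the fragments never reaches {DeptNo}.
MgrID, ProjID → PName is preserved.
ProjID → MgrID is preserved.

MgrID -> DeptNo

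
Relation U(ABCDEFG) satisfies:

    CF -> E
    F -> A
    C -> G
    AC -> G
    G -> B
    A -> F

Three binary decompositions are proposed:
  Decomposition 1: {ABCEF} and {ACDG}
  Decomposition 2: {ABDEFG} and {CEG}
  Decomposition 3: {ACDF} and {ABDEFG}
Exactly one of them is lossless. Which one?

Decomposition 1: common = {AC}, closure = {ABCEFG} → lossless.
Decomposition 2: common = {EG}, closure = {BEG} → lossy.
Decomposition 3: common = {ADF}, closure = {ADF} → lossy.

Decomposition 1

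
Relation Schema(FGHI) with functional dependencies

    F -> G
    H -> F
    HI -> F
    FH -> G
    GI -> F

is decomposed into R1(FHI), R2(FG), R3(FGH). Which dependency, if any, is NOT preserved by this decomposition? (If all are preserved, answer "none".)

Check GI → F: no single fragment contains all of {FGI}, and the restricted closure of {GI} across the fragments never reaches {F}.
F → G is preserved.
H → F is preserved.
HI → F is preserved.
FH → G is preserved.

GI -> F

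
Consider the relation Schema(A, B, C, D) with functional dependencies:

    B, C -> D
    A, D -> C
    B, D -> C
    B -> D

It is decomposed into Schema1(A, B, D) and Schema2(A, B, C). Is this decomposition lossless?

Yes

Common attributes: Schema1 ∩ Schema2 = {A, B}.
Closure of {A, B}: B → D applies, adding D; A, D → C applies, adding C. So (A, B)⁺ = {A, B, C, D}.
This closure contains every attribute of Schema1, so Schema1 ∩ Schema2 → Schema1. The join is lossless.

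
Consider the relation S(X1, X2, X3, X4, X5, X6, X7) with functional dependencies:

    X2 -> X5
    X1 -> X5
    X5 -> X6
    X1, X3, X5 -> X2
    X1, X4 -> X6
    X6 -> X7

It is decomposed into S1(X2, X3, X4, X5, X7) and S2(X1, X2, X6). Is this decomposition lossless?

Common attributes: S1 ∩ S2 = {X2}.
Closure of {X2}: X2 → X5 applies, adding X5; X5 → X6 applies, adding X6; X6 → X7 applies, adding X7. So (X2)⁺ = {X2, X5, X6, X7}.
The closure contains neither all of S1 = {X2, X3, X4, X5, X7} nor all of S2 = {X1, X2, X6}, so the common attributes are not a superkey of either fragment. The join is lossy.

No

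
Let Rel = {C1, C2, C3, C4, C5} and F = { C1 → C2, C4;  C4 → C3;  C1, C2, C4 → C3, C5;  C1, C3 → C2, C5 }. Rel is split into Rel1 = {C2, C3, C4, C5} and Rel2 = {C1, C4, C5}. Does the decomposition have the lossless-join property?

No

Common attributes: Rel1 ∩ Rel2 = {C4, C5}.
Closure of {C4, C5}: C4 → C3 applies, adding C3. So (C4, C5)⁺ = {C3, C4, C5}.
The closure contains neither all of Rel1 = {C2, C3, C4, C5} nor all of Rel2 = {C1, C4, C5}, so the common attributes are not a superkey of either fragment. The join is lossy.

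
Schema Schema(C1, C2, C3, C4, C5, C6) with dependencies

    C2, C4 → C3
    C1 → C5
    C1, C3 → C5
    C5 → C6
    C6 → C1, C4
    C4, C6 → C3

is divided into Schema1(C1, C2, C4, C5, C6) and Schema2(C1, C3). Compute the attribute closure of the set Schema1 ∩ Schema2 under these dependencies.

Schema1 ∩ Schema2 = {C1}.
C1 → C5 applies, adding C5
C5 → C6 applies, adding C6
C6 → C1, C4 applies, adding C4
C4, C6 → C3 applies, adding C3
Closure: {C1, C3, C4, C5, C6}.

C1, C3, C4, C5, C6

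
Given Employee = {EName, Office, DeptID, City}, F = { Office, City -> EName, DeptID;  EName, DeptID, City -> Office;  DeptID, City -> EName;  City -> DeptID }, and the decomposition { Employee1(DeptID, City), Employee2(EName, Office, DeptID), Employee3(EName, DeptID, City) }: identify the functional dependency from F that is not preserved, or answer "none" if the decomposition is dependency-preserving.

EName, DeptID, City -> Office

Check EName, DeptID, City → Office: no single fragment contains all of {EName, Office, DeptID, City}, and the restricted closure of {EName, DeptID, City} across the fragments never reaches {Office}.
Office, City → EName, DeptID is preserved.
DeptID, City → EName is preserved.
City → DeptID is preserved.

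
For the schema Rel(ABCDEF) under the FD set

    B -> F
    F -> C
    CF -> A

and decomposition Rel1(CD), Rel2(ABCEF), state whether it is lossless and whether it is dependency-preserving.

Lossless test: (C)⁺ = {C}, which is a superkey of neither fragment — lossy.
Dependency preservation: every FD's attributes lie within a single fragment, so each can be enforced locally — preserved.

lossy but dependency-preserving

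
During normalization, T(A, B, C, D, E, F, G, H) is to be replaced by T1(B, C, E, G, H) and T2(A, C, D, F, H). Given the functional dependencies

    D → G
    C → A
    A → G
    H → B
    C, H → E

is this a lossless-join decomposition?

Common attributes: T1 ∩ T2 = {C, H}.
Closure of {C, H}: C → A applies, adding A; A → G applies, adding G; H → B applies, adding B; C, H → E applies, adding E. So (C, H)⁺ = {A, B, C, E, G, H}.
This closure contains every attribute of T1, so T1 ∩ T2 → T1. The join is lossless.

Yes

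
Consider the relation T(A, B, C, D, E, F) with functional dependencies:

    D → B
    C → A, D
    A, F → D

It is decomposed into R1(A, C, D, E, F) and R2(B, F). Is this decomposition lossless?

No

Common attributes: R1 ∩ R2 = {F}.
No dependency enlarges {F}, so (F)⁺ = {F}.
The closure contains neither all of R1 = {A, C, D, E, F} nor all of R2 = {B, F}, so the common attributes are not a superkey of either fragment. The join is lossy.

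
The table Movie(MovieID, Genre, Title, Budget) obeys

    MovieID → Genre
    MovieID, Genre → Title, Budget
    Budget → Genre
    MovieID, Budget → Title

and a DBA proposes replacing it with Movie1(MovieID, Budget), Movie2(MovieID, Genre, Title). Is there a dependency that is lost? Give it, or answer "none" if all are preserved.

Check Budget → Genre: no single fragment contains all of {Genre, Budget}, and the restricted closure of {Budget} across the fragments never reaches {Genre}.
MovieID → Genre is preserved.
MovieID, Genre → Title, Budget is preserved.
MovieID, Budget → Title is preserved.

Budget → Genre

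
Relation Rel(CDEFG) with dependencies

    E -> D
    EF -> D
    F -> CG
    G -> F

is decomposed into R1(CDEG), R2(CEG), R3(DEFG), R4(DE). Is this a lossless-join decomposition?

Chase test. Columns are CDEFG; row i has aⱼ where attribute j ∈ Ri, else bᵢⱼ.
Initial tableau (one row per fragment):
  row 1: a1 a2 a3 b14 a5
  row 2: a1 b22 a3 b24 a5
  row 3: b31 a2 a3 a4 a5
  row 4: b41 a2 a3 b44 b45
Rows 1 and 2 agree on E; apply E→D and equate their D entries.
Rows 1 and 2 agree on G; apply G→F and equate their F entries.
Rows 1 and 3 agree on G; apply G→F and equate their F entries.
Rows 1 and 3 agree on F; apply F→CG and equate their CG entries.
Row 1 is now all distinguished symbols — the join is lossless.

Yes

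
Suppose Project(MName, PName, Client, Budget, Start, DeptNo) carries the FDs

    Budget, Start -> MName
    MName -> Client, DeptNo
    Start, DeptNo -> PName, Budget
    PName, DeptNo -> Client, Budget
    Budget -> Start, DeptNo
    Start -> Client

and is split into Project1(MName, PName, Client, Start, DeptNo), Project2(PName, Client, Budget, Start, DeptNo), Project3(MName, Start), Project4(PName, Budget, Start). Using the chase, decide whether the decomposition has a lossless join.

Chase test. Columns are MName, PName, Client, Budget, Start, DeptNo; row i has aⱼ where attribute j ∈ Projecti, else bᵢⱼ.
Initial tableau (one row per fragment):
  row 1: a1 a2 a3 b14 a5 a6
  row 2: b21 a2 a3 a4 a5 a6
  row 3: a1 b32 b33 b34 a5 b36
  row 4: b41 a2 b43 a4 a5 b46
Rows 2 and 4 agree on Budget, Start; apply Budget, Start→MName and equate their MName entries.
Rows 1 and 3 agree on MName; apply MName→Client, DeptNo and equate their Client, DeptNo entries.
Rows 2 and 4 agree on MName; apply MName→Client, DeptNo and equate their Client, DeptNo entries.
Rows 1 and 2 agree on Start, DeptNo; apply Start, DeptNo→PName, Budget and equate their PName, Budget entries.
Rows 1 and 3 agree on Start, DeptNo; apply Start, DeptNo→PName, Budget and equate their PName, Budget entries.
Rows 1 and 2 agree on Budget, Start; apply Budget, Start→MName and equate their MName entries.
Row 1 is now all distinguished symbols — the join is lossless.

Yes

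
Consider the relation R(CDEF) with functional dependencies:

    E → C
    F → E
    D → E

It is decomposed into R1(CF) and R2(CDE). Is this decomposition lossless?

Common attributes: R1 ∩ R2 = {C}.
No dependency enlarges {C}, so (C)⁺ = {C}.
The closure contains neither all of R1 = {CF} nor all of R2 = {CDE}, so the common attributes are not a superkey of either fragment. The join is lossy.

No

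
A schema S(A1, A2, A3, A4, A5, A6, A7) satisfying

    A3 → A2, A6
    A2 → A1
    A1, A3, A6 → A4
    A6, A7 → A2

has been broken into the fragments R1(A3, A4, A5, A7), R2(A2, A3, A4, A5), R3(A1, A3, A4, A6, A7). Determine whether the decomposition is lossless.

Yes

Chase test. Columns are A1, A2, A3, A4, A5, A6, A7; row i has aⱼ where attribute j ∈ Ri, else bᵢⱼ.
Initial tableau (one row per fragment):
  row 1: b11 b12 a3 a4 a5 b16 a7
  row 2: b21 a2 a3 a4 a5 b26 b27
  row 3: a1 b32 a3 a4 b35 a6 a7
Rows 1 and 2 agree on A3; apply A3→A2, A6 and equate their A2, A6 entries.
Rows 1 and 3 agree on A3; apply A3→A2, A6 and equate their A2, A6 entries.
Rows 1 and 2 agree on A2; apply A2→A1 and equate their A1 entries.
Rows 1 and 3 agree on A2; apply A2→A1 and equate their A1 entries.
Row 1 is now all distinguished symbols — the join is lossless.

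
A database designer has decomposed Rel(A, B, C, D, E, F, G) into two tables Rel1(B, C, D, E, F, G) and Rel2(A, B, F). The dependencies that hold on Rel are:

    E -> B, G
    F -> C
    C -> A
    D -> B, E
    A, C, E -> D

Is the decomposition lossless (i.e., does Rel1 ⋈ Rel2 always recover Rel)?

Yes

Common attributes: Rel1 ∩ Rel2 = {B, F}.
Closure of {B, F}: F → C applies, adding C; C → A applies, adding A. So (B, F)⁺ = {A, B, C, F}.
This closure contains every attribute of Rel2, so Rel1 ∩ Rel2 → Rel2. The join is lossless.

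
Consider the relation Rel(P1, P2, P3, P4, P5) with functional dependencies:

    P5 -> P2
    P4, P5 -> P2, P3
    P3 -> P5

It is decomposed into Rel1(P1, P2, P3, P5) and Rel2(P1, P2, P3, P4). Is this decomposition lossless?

Yes

Common attributes: Rel1 ∩ Rel2 = {P1, P2, P3}.
Closure of {P1, P2, P3}: P3 → P5 applies, adding P5. So (P1, P2, P3)⁺ = {P1, P2, P3, P5}.
This closure contains every attribute of Rel1, so Rel1 ∩ Rel2 → Rel1. The join is lossless.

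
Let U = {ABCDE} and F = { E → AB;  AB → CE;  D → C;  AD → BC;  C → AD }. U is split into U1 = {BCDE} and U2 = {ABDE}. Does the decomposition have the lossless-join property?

Common attributes: U1 ∩ U2 = {BDE}.
Closure of {BDE}: E → AB applies, adding A; AB → CE applies, adding C. So (BDE)⁺ = {ABCDE}.
This closure contains every attribute of U1, so U1 ∩ U2 → U1. The join is lossless.

Yes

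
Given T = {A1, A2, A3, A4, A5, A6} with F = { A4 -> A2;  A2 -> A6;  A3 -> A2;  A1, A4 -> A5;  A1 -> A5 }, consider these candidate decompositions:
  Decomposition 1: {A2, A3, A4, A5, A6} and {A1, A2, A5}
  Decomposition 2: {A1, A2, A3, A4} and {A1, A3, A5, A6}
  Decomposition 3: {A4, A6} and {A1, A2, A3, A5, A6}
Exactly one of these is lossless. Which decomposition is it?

Decomposition 1: common = {A2, A5}, closure = {A2, A5, A6} → lossy.
Decomposition 2: common = {A1, A3}, closure = {A1, A2, A3, A5, A6} → lossless.
Decomposition 3: common = {A6}, closure = {A6} → lossy.

Decomposition 2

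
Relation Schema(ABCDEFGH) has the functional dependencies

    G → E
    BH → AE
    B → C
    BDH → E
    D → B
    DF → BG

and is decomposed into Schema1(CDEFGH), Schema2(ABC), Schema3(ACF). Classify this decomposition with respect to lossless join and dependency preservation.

lossy and not dependency-preserving

Lossless test (chase): applying each FD to every pair of rows produces no changes in the tableau, so no row becomes fully distinguished — the join is lossy.
Dependency preservation: the restricted closure of {BH} across the fragments never reaches {AE}, so BH → AE cannot be enforced without a join — not preserved.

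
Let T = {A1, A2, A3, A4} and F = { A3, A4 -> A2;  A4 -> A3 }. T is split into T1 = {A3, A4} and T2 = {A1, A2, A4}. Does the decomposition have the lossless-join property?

Common attributes: T1 ∩ T2 = {A4}.
Closure of {A4}: A4 → A3 applies, adding A3; A3, A4 → A2 applies, adding A2. So (A4)⁺ = {A2, A3, A4}.
This closure contains every attribute of T1, so T1 ∩ T2 → T1. The join is lossless.

Yes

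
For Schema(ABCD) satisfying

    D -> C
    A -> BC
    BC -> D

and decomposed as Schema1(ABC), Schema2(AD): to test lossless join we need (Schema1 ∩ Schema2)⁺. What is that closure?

Schema1 ∩ Schema2 = {A}.
A → BC applies, adding BC
BC → D applies, adding D
Closure: {ABCD}.

ABCD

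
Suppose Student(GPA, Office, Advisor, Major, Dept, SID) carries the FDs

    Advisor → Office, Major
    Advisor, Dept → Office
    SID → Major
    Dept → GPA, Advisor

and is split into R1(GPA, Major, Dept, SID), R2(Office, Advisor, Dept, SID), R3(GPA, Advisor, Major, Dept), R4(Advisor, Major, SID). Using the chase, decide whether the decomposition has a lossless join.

Chase test. Columns are GPA, Office, Advisor, Major, Dept, SID; row i has aⱼ where attribute j ∈ Ri, else bᵢⱼ.
Initial tableau (one row per fragment):
  row 1: a1 b12 b13 a4 a5 a6
  row 2: b21 a2 a3 b24 a5 a6
  row 3: a1 b32 a3 a4 a5 b36
  row 4: b41 b42 a3 a4 b45 a6
Rows 2 and 3 agree on Advisor; apply Advisor→Office, Major and equate their Office, Major entries.
Rows 2 and 4 agree on Advisor; apply Advisor→Office, Major and equate their Office, Major entries.
Rows 1 and 2 agree on Dept; apply Dept→GPA, Advisor and equate their GPA, Advisor entries.
Rows 1 and 2 agree on Advisor; apply Advisor→Office, Major and equate their Office, Major entries.
Row 1 is now all distinguished symbols — the join is lossless.

Yes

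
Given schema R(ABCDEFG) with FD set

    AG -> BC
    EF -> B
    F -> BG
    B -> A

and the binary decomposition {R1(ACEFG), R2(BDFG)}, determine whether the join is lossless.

No

Common attributes: R1 ∩ R2 = {FG}.
Closure of {FG}: F → BG applies, adding B; B → A applies, adding A; AG → BC applies, adding C. So (FG)⁺ = {ABCFG}.
The closure contains neither all of R1 = {ACEFG} nor all of R2 = {BDFG}, so the common attributes are not a superkey of either fragment. The join is lossy.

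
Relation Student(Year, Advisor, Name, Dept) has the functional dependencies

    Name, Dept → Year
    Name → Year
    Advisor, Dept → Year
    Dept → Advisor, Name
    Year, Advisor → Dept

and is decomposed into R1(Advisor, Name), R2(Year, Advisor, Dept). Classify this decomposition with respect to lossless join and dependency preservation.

lossy and not dependency-preserving

Lossless test: (Advisor)⁺ = {Advisor}, which is a superkey of neither fragment — lossy.
Dependency preservation: the restricted closure of {Name} across the fragments never reaches {Year}, so Name → Year cannot be enforced without a join — not preserved.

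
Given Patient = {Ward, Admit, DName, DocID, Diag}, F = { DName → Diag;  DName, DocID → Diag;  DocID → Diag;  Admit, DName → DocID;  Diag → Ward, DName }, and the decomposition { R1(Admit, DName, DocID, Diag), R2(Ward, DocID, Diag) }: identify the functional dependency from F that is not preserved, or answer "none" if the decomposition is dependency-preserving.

DName → Diag lies within R1.
DName, DocID → Diag lies within R1.
DocID → Diag lies within R1.
Admit, DName → DocID lies within R1.
Diag → Ward, DName: restricted closure across fragments reaches Ward, DName.
Every dependency is enforceable on the fragments, so the decomposition is dependency-preserving.

none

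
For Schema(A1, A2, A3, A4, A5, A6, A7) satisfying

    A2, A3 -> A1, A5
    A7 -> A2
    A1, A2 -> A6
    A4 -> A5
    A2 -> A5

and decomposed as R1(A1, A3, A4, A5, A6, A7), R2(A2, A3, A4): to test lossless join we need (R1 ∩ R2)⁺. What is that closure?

R1 ∩ R2 = {A3, A4}.
A4 → A5 applies, adding A5
Closure: {A3, A4, A5}.

A3, A4, A5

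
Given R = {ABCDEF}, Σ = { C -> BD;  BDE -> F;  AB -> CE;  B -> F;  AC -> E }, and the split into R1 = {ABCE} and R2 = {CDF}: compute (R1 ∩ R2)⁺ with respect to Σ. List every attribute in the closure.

R1 ∩ R2 = {C}.
C → BD applies, adding BD
B → F applies, adding F
Closure: {BCDF}.

BCDF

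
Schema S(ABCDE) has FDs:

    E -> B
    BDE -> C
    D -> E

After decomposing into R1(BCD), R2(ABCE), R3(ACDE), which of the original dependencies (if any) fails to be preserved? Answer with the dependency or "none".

none

E → B lies within R2.
BDE → C: restricted closure across fragments reaches C.
D → E lies within R3.
Every dependency is enforceable on the fragments, so the decomposition is dependency-preserving.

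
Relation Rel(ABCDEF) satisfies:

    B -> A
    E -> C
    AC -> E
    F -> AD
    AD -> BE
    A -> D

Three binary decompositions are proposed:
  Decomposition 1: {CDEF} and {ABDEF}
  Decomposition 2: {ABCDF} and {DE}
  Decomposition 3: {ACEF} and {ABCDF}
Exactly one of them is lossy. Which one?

Decomposition 2

Decomposition 1: common = {DEF}, closure = {ABCDEF} → lossless.
Decomposition 2: common = {D}, closure = {D} → lossy.
Decomposition 3: common = {ACF}, closure = {ABCDEF} → lossless.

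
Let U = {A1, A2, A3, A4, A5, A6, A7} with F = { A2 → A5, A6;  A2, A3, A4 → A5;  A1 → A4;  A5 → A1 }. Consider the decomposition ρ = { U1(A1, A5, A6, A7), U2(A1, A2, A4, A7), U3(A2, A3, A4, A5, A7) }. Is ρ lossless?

Chase test. Columns are A1, A2, A3, A4, A5, A6, A7; row i has aⱼ where attribute j ∈ Ui, else bᵢⱼ.
Initial tableau (one row per fragment):
  row 1: a1 b12 b13 b14 a5 a6 a7
  row 2: a1 a2 b23 a4 b25 b26 a7
  row 3: b31 a2 a3 a4 a5 b36 a7
Rows 2 and 3 agree on A2; apply A2→A5, A6 and equate their A5, A6 entries.
Rows 1 and 2 agree on A1; apply A1→A4 and equate their A4 entries.
Rows 1 and 3 agree on A5; apply A5→A1 and equate their A1 entries.
No row becomes fully distinguished — the join is lossy.

No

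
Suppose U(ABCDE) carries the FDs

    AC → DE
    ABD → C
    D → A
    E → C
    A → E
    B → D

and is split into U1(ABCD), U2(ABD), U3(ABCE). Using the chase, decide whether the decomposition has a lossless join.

Yes

Chase test. Columns are ABCDE; row i has aⱼ where attribute j ∈ Ui, else bᵢⱼ.
Initial tableau (one row per fragment):
  row 1: a1 a2 a3 a4 b15
  row 2: a1 a2 b23 a4 b25
  row 3: a1 a2 a3 b34 a5
Rows 1 and 3 agree on AC; apply AC→DE and equate their DE entries.
Rows 1 and 2 agree on ABD; apply ABD→C and equate their C entries.
Rows 1 and 2 agree on A; apply A→E and equate their E entries.
Row 1 is now all distinguished symbols — the join is lossless.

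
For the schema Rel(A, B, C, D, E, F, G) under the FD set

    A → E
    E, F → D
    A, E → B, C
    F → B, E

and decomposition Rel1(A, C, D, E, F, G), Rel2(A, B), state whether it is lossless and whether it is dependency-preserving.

Lossless test: (A)⁺ = {A, B, C, E}, which contains all of one fragment — lossless.
Dependency preservation: the restricted closure of {F} across the fragments never reaches {B, E}, so F → B, E cannot be enforced without a join — not preserved.

lossless but not dependency-preserving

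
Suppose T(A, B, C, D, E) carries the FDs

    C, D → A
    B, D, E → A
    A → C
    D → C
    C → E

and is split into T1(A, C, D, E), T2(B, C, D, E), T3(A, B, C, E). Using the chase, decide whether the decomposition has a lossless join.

Chase test. Columns are A, B, C, D, E; row i has aⱼ where attribute j ∈ Ti, else bᵢⱼ.
Initial tableau (one row per fragment):
  row 1: a1 b12 a3 a4 a5
  row 2: b21 a2 a3 a4 a5
  row 3: a1 a2 a3 b34 a5
Rows 1 and 2 agree on C, D; apply C, D→A and equate their A entries.
Row 2 is now all distinguished symbols — the join is lossless.

Yes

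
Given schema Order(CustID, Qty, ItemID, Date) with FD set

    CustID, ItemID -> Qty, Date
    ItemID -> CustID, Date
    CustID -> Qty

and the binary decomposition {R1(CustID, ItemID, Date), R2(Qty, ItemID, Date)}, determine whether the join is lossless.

Yes

Common attributes: R1 ∩ R2 = {ItemID, Date}.
Closure of {ItemID, Date}: ItemID → CustID, Date applies, adding CustID; CustID → Qty applies, adding Qty. So (ItemID, Date)⁺ = {CustID, Qty, ItemID, Date}.
This closure contains every attribute of R1, so R1 ∩ R2 → R1. The join is lossless.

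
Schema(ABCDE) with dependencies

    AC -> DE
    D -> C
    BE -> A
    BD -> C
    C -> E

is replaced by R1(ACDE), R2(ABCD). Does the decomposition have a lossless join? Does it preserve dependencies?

lossless but not dependency-preserving

Lossless test: (ACD)⁺ = {ACDE}, which contains all of one fragment — lossless.
Dependency preservation: the restricted closure of {BE} across the fragments never reaches {A}, so BE → A cannot be enforced without a join — not preserved.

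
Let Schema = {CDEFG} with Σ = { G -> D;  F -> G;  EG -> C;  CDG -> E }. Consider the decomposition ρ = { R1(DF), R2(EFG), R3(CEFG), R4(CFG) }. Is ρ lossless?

Chase test. Columns are CDEFG; row i has aⱼ where attribute j ∈ Ri, else bᵢⱼ.
Initial tableau (one row per fragment):
  row 1: b11 a2 b13 a4 b15
  row 2: b21 b22 a3 a4 a5
  row 3: a1 b32 a3 a4 a5
  row 4: a1 b42 b43 a4 a5
Rows 2 and 3 agree on G; apply G→D and equate their D entries.
Rows 2 and 4 agree on G; apply G→D and equate their D entries.
Rows 1 and 2 agree on F; apply F→G and equate their G entries.
Rows 2 and 3 agree on EG; apply EG→C and equate their C entries.
Rows 2 and 4 agree on CDG; apply CDG→E and equate their E entries.
Rows 1 and 2 agree on G; apply G→D and equate their D entries.
Row 2 is now all distinguished symbols — the join is lossless.

Yes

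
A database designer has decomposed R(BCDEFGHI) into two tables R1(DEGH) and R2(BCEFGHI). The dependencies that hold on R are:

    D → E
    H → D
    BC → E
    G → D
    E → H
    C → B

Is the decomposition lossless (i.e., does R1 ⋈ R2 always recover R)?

Common attributes: R1 ∩ R2 = {EGH}.
Closure of {EGH}: H → D applies, adding D. So (EGH)⁺ = {DEGH}.
This closure contains every attribute of R1, so R1 ∩ R2 → R1. The join is lossless.

Yes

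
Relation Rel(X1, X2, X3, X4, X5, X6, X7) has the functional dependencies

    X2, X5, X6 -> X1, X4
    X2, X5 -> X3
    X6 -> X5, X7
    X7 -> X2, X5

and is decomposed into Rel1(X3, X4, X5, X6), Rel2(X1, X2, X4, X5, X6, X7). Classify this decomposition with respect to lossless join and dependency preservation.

lossless but not dependency-preserving

Lossless test: (X4, X5, X6)⁺ = {X1, X2, X3, X4, X5, X6, X7}, which contains all of one fragment — lossless.
Dependency preservation: the restricted closure of {X2, X5} across the fragments never reaches {X3}, so X2, X5 → X3 cannot be enforced without a join — not preserved.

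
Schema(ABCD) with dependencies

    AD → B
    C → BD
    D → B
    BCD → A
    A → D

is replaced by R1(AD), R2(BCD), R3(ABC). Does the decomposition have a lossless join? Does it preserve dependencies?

lossless and dependency-preserving

Lossless test (chase): Rows 2 and 3 agree on C; apply C→BD and equate their BD entries. Rows 1 and 2 agree on D; apply D→B and equate their B entries. Rows 2 and 3 agree on BCD; apply BCD→A and equate their A entries. Row 2 is now all distinguished symbols — the join is lossless.
Dependency preservation: AD → B; BCD → A are not contained in any single fragment, but the restricted closure of each left-hand side across the fragments still reaches the right-hand side; the remaining FDs each lie inside some fragment. All dependencies are preserved.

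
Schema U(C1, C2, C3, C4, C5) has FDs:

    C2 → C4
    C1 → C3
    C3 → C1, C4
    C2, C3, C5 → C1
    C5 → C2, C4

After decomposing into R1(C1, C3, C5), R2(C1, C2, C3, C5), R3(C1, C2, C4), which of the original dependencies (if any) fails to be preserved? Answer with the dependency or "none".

none

C2 → C4 lies within R3.
C1 → C3 lies within R1.
C3 → C1, C4: restricted closure across fragments reaches C1, C4.
C2, C3, C5 → C1 lies within R2.
C5 → C2, C4: restricted closure across fragments reaches C2, C4.
Every dependency is enforceable on the fragments, so the decomposition is dependency-preserving.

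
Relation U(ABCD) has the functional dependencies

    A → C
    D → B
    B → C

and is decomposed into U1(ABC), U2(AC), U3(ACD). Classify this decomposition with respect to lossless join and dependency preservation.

Lossless test (chase): applying each FD to every pair of rows produces no changes in the tableau, so no row becomes fully distinguished — the join is lossy.
Dependency preservation: the restricted closure of {D} across the fragments never reaches {B}, so D → B cannot be enforced without a join — not preserved.

lossy and not dependency-preserving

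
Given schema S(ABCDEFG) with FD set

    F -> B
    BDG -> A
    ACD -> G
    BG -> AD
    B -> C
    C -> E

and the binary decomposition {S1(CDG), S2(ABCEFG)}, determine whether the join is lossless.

No

Common attributes: S1 ∩ S2 = {CG}.
Closure of {CG}: C → E applies, adding E. So (CG)⁺ = {CEG}.
The closure contains neither all of S1 = {CDG} nor all of S2 = {ABCEFG}, so the common attributes are not a superkey of either fragment. The join is lossy.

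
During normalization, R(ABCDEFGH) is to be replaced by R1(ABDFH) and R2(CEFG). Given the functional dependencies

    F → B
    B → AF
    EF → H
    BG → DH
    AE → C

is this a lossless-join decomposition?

No

Common attributes: R1 ∩ R2 = {F}.
Closure of {F}: F → B applies, adding B; B → AF applies, adding A. So (F)⁺ = {ABF}.
The closure contains neither all of R1 = {ABDFH} nor all of R2 = {CEFG}, so the common attributes are not a superkey of either fragment. The join is lossy.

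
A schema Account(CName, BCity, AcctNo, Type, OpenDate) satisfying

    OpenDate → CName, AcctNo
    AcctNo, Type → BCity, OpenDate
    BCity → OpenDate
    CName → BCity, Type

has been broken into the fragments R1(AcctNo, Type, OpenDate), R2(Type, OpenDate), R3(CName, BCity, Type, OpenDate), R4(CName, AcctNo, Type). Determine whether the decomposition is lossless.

Yes

Chase test. Columns are CName, BCity, AcctNo, Type, OpenDate; row i has aⱼ where attribute j ∈ Ri, else bᵢⱼ.
Initial tableau (one row per fragment):
  row 1: b11 b12 a3 a4 a5
  row 2: b21 b22 b23 a4 a5
  row 3: a1 a2 b33 a4 a5
  row 4: a1 b42 a3 a4 b45
Rows 1 and 2 agree on OpenDate; apply OpenDate→CName, AcctNo and equate their CName, AcctNo entries.
Rows 1 and 3 agree on OpenDate; apply OpenDate→CName, AcctNo and equate their CName, AcctNo entries.
Rows 1 and 2 agree on AcctNo, Type; apply AcctNo, Type→BCity, OpenDate and equate their BCity, OpenDate entries.
Rows 1 and 3 agree on AcctNo, Type; apply AcctNo, Type→BCity, OpenDate and equate their BCity, OpenDate entries.
Rows 1 and 4 agree on AcctNo, Type; apply AcctNo, Type→BCity, OpenDate and equate their BCity, OpenDate entries.
Row 1 is now all distinguished symbols — the join is lossless.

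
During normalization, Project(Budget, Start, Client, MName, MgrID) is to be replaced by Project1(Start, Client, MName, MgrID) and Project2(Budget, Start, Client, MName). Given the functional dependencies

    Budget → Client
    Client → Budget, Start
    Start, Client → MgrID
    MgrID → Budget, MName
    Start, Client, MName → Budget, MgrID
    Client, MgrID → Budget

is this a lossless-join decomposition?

Yes

Common attributes: Project1 ∩ Project2 = {Start, Client, MName}.
Closure of {Start, Client, MName}: Client → Budget, Start applies, adding Budget; Start, Client → MgrID applies, adding MgrID. So (Start, Client, MName)⁺ = {Budget, Start, Client, MName, MgrID}.
This closure contains every attribute of Project1, so Project1 ∩ Project2 → Project1. The join is lossless.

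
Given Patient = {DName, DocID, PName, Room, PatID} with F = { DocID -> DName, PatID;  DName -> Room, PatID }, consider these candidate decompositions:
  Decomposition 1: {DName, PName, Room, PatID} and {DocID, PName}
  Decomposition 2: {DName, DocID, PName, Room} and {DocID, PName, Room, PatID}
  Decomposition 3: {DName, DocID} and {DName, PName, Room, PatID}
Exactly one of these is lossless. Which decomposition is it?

Decomposition 2

Decomposition 1: common = {PName}, closure = {PName} → lossy.
Decomposition 2: common = {DocID, PName, Room}, closure = {DName, DocID, PName, Room, PatID} → lossless.
Decomposition 3: common = {DName}, closure = {DName, Room, PatID} → lossy.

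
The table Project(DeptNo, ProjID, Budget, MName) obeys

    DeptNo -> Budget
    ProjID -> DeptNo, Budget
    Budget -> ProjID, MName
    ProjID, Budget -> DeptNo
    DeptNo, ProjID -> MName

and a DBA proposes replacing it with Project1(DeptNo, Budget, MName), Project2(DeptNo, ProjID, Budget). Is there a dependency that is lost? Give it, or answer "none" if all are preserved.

DeptNo → Budget lies within Project1.
ProjID → DeptNo, Budget lies within Project2.
Budget → ProjID, MName: restricted closure across fragments reaches ProjID, MName.
ProjID, Budget → DeptNo lies within Project2.
DeptNo, ProjID → MName: restricted closure across fragments reaches MName.
Every dependency is enforceable on the fragments, so the decomposition is dependency-preserving.

none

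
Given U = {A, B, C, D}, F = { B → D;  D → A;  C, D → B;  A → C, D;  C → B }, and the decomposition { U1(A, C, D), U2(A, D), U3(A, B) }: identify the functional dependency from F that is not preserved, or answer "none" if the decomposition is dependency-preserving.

B → D: restricted closure across fragments reaches D.
D → A lies within U1.
C, D → B: restricted closure across fragments reaches B.
A → C, D lies within U1.
C → B: restricted closure across fragments reaches B.
Every dependency is enforceable on the fragments, so the decomposition is dependency-preserving.

none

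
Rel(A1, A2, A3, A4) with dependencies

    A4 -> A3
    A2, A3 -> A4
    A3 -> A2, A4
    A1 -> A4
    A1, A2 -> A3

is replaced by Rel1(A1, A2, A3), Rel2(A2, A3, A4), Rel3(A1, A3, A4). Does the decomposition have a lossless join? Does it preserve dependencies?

Lossless test (chase): Rows 1 and 2 agree on A2, A3; apply A2, A3→A4 and equate their A4 entries. Rows 1 and 3 agree on A3; apply A3→A2, A4 and equate their A2, A4 entries. Row 1 is now all distinguished symbols — the join is lossless.
Dependency preservation: every FD's attributes lie within a single fragment, so each can be enforced locally — preserved.

lossless and dependency-preserving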